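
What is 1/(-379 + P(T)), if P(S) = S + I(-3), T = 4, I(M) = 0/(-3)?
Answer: -1/375 ≈ -0.0026667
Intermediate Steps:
I(M) = 0 (I(M) = 0*(-⅓) = 0)
P(S) = S (P(S) = S + 0 = S)
1/(-379 + P(T)) = 1/(-379 + 4) = 1/(-375) = -1/375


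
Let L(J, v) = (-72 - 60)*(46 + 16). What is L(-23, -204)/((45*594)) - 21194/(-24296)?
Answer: 2785433/4919940 ≈ 0.56615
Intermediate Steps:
L(J, v) = -8184 (L(J, v) = -132*62 = -8184)
L(-23, -204)/((45*594)) - 21194/(-24296) = -8184/(45*594) - 21194/(-24296) = -8184/26730 - 21194*(-1/24296) = -8184*1/26730 + 10597/12148 = -124/405 + 10597/12148 = 2785433/4919940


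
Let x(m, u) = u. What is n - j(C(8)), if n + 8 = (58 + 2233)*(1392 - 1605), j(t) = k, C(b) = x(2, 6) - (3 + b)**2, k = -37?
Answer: -487954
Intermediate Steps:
C(b) = 6 - (3 + b)**2
j(t) = -37
n = -487991 (n = -8 + (58 + 2233)*(1392 - 1605) = -8 + 2291*(-213) = -8 - 487983 = -487991)
n - j(C(8)) = -487991 - 1*(-37) = -487991 + 37 = -487954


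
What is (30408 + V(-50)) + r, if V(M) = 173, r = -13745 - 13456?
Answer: 3380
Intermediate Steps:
r = -27201
(30408 + V(-50)) + r = (30408 + 173) - 27201 = 30581 - 27201 = 3380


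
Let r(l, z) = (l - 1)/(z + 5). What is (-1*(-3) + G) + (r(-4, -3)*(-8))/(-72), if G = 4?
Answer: 121/18 ≈ 6.7222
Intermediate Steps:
r(l, z) = (-1 + l)/(5 + z)
(-1*(-3) + G) + (r(-4, -3)*(-8))/(-72) = (-1*(-3) + 4) + (((-1 - 4)/(5 - 3))*(-8))/(-72) = (3 + 4) - -5/2*(-8)/72 = 7 - (½)*(-5)*(-8)/72 = 7 - (-5)*(-8)/144 = 7 - 1/72*20 = 7 - 5/18 = 121/18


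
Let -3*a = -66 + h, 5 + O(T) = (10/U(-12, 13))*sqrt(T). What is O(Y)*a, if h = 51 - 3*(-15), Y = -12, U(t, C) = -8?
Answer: 50 + 25*I*sqrt(3) ≈ 50.0 + 43.301*I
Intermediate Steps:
h = 96 (h = 51 - 1*(-45) = 51 + 45 = 96)
O(T) = -5 - 5*sqrt(T)/4 (O(T) = -5 + (10/(-8))*sqrt(T) = -5 + (10*(-1/8))*sqrt(T) = -5 - 5*sqrt(T)/4)
a = -10 (a = -(-66 + 96)/3 = -1/3*30 = -10)
O(Y)*a = (-5 - 5*I*sqrt(3)/2)*(-10) = 50 + 25*I*sqrt(3)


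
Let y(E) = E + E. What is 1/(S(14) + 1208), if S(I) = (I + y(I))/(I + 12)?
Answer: 13/15725 ≈ 0.00082671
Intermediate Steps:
y(E) = 2*E
S(I) = 3*I/(12 + I) (S(I) = (I + 2*I)/(I + 12) = (3*I)/(12 + I) = 3*I/(12 + I))
1/(S(14) + 1208) = 1/(3*14/(12 + 14) + 1208) = 1/(3*14/26 + 1208) = 1/(3*14*(1/26) + 1208) = 1/(21/13 + 1208) = 1/(15725/13) = 13/15725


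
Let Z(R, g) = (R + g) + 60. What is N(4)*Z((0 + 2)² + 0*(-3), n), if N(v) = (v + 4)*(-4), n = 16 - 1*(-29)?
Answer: -3488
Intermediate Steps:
n = 45 (n = 16 + 29 = 45)
Z(R, g) = 60 + R + g
N(v) = -16 - 4*v (N(v) = (4 + v)*(-4) = -16 - 4*v)
N(4)*Z((0 + 2)² + 0*(-3), n) = (-16 - 4*4)*(60 + ((0 + 2)² + 0*(-3)) + 45) = (-16 - 16)*(60 + (2² + 0) + 45) = -32*(60 + (4 + 0) + 45) = -32*(60 + 4 + 45) = -32*109 = -3488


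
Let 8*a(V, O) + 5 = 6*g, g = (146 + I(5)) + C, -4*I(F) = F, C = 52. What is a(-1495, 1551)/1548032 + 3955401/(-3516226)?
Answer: -48980565242993/43545842937856 ≈ -1.1248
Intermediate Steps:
I(F) = -F/4
g = 787/4 (g = (146 - ¼*5) + 52 = (146 - 5/4) + 52 = 579/4 + 52 = 787/4 ≈ 196.75)
a(V, O) = 2351/16 (a(V, O) = -5/8 + (6*(787/4))/8 = -5/8 + (⅛)*(2361/2) = -5/8 + 2361/16 = 2351/16)
a(-1495, 1551)/1548032 + 3955401/(-3516226) = (2351/16)/1548032 + 3955401/(-3516226) = (2351/16)*(1/1548032) + 3955401*(-1/3516226) = 2351/24768512 - 3955401/3516226 = -48980565242993/43545842937856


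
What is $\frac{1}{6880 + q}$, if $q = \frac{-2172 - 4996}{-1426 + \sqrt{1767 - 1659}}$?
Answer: $\frac{54686693}{376519353184} - \frac{21 \sqrt{3}}{47064919148} \approx 0.00014524$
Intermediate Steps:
$q = - \frac{7168}{-1426 + 6 \sqrt{3}}$ ($q = - \frac{7168}{-1426 + \sqrt{108}} = - \frac{7168}{-1426 + 6 \sqrt{3}} \approx 5.0636$)
$\frac{1}{6880 + q} = \frac{1}{6880 + \left(\frac{1277696}{254171} + \frac{5376 \sqrt{3}}{254171}\right)} = \frac{1}{\frac{1749974176}{254171} + \frac{5376 \sqrt{3}}{254171}}$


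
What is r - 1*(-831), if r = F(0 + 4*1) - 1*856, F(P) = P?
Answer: -21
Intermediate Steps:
r = -852 (r = (0 + 4*1) - 1*856 = (0 + 4) - 856 = 4 - 856 = -852)
r - 1*(-831) = -852 - 1*(-831) = -852 + 831 = -21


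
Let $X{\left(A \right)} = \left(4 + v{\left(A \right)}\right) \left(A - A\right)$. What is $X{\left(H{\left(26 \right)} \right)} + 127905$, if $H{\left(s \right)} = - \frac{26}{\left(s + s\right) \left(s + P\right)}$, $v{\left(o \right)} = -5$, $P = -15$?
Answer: $127905$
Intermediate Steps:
$H{\left(s \right)} = - \frac{13}{s \left(-15 + s\right)}$ ($H{\left(s \right)} = - \frac{26}{\left(s + s\right) \left(s - 15\right)} = - \frac{26}{2 s \left(-15 + s\right)} = - 26 \frac{1}{2 s \left(-15 + s\right)} = - \frac{13}{s \left(-15 + s\right)}$)
$X{\left(A \right)} = 0$ ($X{\left(A \right)} = \left(4 - 5\right) \left(A - A\right) = \left(-1\right) 0 = 0$)
$X{\left(H{\left(26 \right)} \right)} + 127905 = 0 + 127905 = 127905$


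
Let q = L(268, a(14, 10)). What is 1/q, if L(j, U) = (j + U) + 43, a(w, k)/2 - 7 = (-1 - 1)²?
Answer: 1/333 ≈ 0.0030030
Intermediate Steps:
a(w, k) = 22 (a(w, k) = 14 + 2*(-1 - 1)² = 14 + 2*(-2)² = 14 + 2*4 = 14 + 8 = 22)
L(j, U) = 43 + U + j (L(j, U) = (U + j) + 43 = 43 + U + j)
q = 333 (q = 43 + 22 + 268 = 333)
1/q = 1/333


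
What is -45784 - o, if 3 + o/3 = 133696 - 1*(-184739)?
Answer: -1001080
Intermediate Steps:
o = 955296 (o = -9 + 3*(133696 - 1*(-184739)) = -9 + 3*(133696 + 184739) = -9 + 3*318435 = -9 + 955305 = 955296)
-45784 - o = -45784 - 1*955296 = -45784 - 955296 = -1001080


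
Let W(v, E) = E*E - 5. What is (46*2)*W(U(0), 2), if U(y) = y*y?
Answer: -92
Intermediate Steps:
U(y) = y²
W(v, E) = -5 + E² (W(v, E) = E² - 5 = -5 + E²)
(46*2)*W(U(0), 2) = (46*2)*(-5 + 2²) = 92*(-5 + 4) = 92*(-1) = -92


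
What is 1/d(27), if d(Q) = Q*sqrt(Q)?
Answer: sqrt(3)/243 ≈ 0.0071278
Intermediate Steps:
d(Q) = Q**(3/2)
1/d(27) = 1/(27**(3/2)) = 1/(81*sqrt(3)) = sqrt(3)/243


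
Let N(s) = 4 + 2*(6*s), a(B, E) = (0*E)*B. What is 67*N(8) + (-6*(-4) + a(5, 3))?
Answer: 6724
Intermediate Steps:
a(B, E) = 0 (a(B, E) = 0*B = 0)
N(s) = 4 + 12*s
67*N(8) + (-6*(-4) + a(5, 3)) = 67*(4 + 12*8) + (-6*(-4) + 0) = 67*(4 + 96) + (24 + 0) = 67*100 + 24 = 6700 + 24 = 6724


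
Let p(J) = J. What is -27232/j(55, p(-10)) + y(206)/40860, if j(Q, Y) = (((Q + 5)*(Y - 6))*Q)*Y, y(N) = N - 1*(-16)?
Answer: -57609/1248500 ≈ -0.046143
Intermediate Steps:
y(N) = 16 + N (y(N) = N + 16 = 16 + N)
j(Q, Y) = Q*Y*(-6 + Y)*(5 + Q) (j(Q, Y) = (((5 + Q)*(-6 + Y))*Q)*Y = (((-6 + Y)*(5 + Q))*Q)*Y = (Q*(-6 + Y)*(5 + Q))*Y = Q*Y*(-6 + Y)*(5 + Q))
-27232/j(55, p(-10)) + y(206)/40860 = -27232*(-1/(550*(-30 - 6*55 + 5*(-10) + 55*(-10)))) + (16 + 206)/40860 = -27232*(-1/(550*(-30 - 330 - 50 - 550))) + 222*(1/40860) = -27232/(55*(-10)*(-960)) + 37/6810 = -27232/528000 + 37/6810 = -27232*1/528000 + 37/6810 = -851/16500 + 37/6810 = -57609/1248500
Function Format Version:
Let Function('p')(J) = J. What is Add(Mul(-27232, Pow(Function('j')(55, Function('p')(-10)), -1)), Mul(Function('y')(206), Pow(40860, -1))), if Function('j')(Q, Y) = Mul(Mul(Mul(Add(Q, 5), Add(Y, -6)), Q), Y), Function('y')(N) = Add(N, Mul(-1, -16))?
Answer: Rational(-57609, 1248500) ≈ -0.046143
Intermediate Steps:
Function('y')(N) = Add(16, N) (Function('y')(N) = Add(N, 16) = Add(16, N))
Function('j')(Q, Y) = Mul(Q, Y, Add(-6, Y), Add(5, Q)) (Function('j')(Q, Y) = Mul(Mul(Mul(Add(5, Q), Add(-6, Y)), Q), Y) = Mul(Mul(Mul(Add(-6, Y), Add(5, Q)), Q), Y) = Mul(Mul(Q, Add(-6, Y), Add(5, Q)), Y) = Mul(Q, Y, Add(-6, Y), Add(5, Q)))
Add(Mul(-27232, Pow(Function('j')(55, Function('p')(-10)), -1)), Mul(Function('y')(206), Pow(40860, -1))) = Add(Mul(-27232, Pow(Mul(55, -10, Add(-30, Mul(-6, 55), Mul(5, -10), Mul(55, -10))), -1)), Mul(Add(16, 206), Pow(40860, -1))) = Add(Mul(-27232, Pow(Mul(55, -10, Add(-30, -330, -50, -550)), -1)), Mul(222, Rational(1, 40860))) = Add(Mul(-27232, Pow(Mul(55, -10, -960), -1)), Rational(37, 6810)) = Add(Mul(-27232, Pow(528000, -1)), Rational(37, 6810)) = Add(Mul(-27232, Rational(1, 528000)), Rational(37, 6810)) = Add(Rational(-851, 16500), Rational(37, 6810)) = Rational(-57609, 1248500)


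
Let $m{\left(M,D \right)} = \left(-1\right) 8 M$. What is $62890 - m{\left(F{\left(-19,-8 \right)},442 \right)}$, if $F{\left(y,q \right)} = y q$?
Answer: $64106$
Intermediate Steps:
$F{\left(y,q \right)} = q y$
$m{\left(M,D \right)} = - 8 M$
$62890 - m{\left(F{\left(-19,-8 \right)},442 \right)} = 62890 - - 8 \left(\left(-8\right) \left(-19\right)\right) = 62890 - \left(-8\right) 152 = 62890 - -1216 = 62890 + 1216 = 64106$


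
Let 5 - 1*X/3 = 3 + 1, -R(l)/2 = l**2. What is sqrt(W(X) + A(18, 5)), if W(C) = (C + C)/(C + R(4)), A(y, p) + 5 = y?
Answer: sqrt(10759)/29 ≈ 3.5767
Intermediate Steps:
R(l) = -2*l**2
A(y, p) = -5 + y
X = 3 (X = 15 - 3*(3 + 1) = 15 - 3*4 = 15 - 12 = 3)
W(C) = 2*C/(-32 + C) (W(C) = (C + C)/(C - 2*4**2) = (2*C)/(C - 2*16) = (2*C)/(C - 32) = (2*C)/(-32 + C) = 2*C/(-32 + C))
sqrt(W(X) + A(18, 5)) = sqrt(2*3/(-32 + 3) + (-5 + 18)) = sqrt(2*3/(-29) + 13) = sqrt(2*3*(-1/29) + 13) = sqrt(-6/29 + 13) = sqrt(371/29) = sqrt(10759)/29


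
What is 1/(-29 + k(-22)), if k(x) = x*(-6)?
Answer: 1/103 ≈ 0.0097087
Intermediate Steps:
k(x) = -6*x
1/(-29 + k(-22)) = 1/(-29 - 6*(-22)) = 1/(-29 + 132) = 1/103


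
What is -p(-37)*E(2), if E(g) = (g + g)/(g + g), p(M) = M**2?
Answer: -1369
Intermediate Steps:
E(g) = 1 (E(g) = (2*g)/((2*g)) = (2*g)*(1/(2*g)) = 1)
-p(-37)*E(2) = -(-37)**2 = -1369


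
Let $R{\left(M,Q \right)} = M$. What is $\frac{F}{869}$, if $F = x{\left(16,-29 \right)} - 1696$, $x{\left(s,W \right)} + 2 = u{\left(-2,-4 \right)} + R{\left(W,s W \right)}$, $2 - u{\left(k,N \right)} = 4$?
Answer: $- \frac{1729}{869} \approx -1.9896$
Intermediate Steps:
$u{\left(k,N \right)} = -2$ ($u{\left(k,N \right)} = 2 - 4 = -2$)
$x{\left(s,W \right)} = -4 + W$ ($x{\left(s,W \right)} = -2 + \left(-2 + W\right) = -4 + W$)
$F = -1729$ ($F = \left(-4 - 29\right) - 1696 = -33 - 1696 = -1729$)
$\frac{F}{869} = - \frac{1729}{869}$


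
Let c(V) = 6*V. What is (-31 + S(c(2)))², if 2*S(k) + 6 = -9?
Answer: 5929/4 ≈ 1482.3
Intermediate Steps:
S(k) = -15/2 (S(k) = -3 + (½)*(-9) = -3 - 9/2 = -15/2)
(-31 + S(c(2)))² = (-31 - 15/2)² = (-77/2)² = 5929/4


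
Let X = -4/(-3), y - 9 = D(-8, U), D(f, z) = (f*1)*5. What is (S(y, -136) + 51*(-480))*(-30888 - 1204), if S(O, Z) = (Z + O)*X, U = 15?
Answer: 2378273936/3 ≈ 7.9276e+8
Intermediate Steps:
D(f, z) = 5*f (D(f, z) = f*5 = 5*f)
y = -31 (y = 9 + 5*(-8) = 9 - 40 = -31)
X = 4/3 (X = -4*(-⅓) = 4/3 ≈ 1.3333)
S(O, Z) = 4*O/3 + 4*Z/3 (S(O, Z) = (Z + O)*(4/3) = (O + Z)*(4/3) = 4*O/3 + 4*Z/3)
(S(y, -136) + 51*(-480))*(-30888 - 1204) = (((4/3)*(-31) + (4/3)*(-136)) + 51*(-480))*(-30888 - 1204) = ((-124/3 - 544/3) - 24480)*(-32092) = (-668/3 - 24480)*(-32092) = -74108/3*(-32092) = 2378273936/3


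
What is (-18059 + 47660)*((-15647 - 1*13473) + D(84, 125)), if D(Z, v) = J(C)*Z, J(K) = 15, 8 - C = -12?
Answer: -824683860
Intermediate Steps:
C = 20 (C = 8 - 1*(-12) = 8 + 12 = 20)
D(Z, v) = 15*Z
(-18059 + 47660)*((-15647 - 1*13473) + D(84, 125)) = (-18059 + 47660)*((-15647 - 1*13473) + 15*84) = 29601*((-15647 - 13473) + 1260) = 29601*(-29120 + 1260) = 29601*(-27860) = -824683860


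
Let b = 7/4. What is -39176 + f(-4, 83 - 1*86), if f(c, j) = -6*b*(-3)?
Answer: -78289/2 ≈ -39145.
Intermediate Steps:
b = 7/4 (b = 7*(1/4) = 7/4 ≈ 1.7500)
f(c, j) = 63/2 (f(c, j) = -6*7/4*(-3) = -21/2*(-3) = 63/2)
-39176 + f(-4, 83 - 1*86) = -39176 + 63/2 = -78289/2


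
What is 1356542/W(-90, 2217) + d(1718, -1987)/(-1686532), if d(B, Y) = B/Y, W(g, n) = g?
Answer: -1136490228783227/75400629390 ≈ -15073.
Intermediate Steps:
1356542/W(-90, 2217) + d(1718, -1987)/(-1686532) = 1356542/(-90) + (1718/(-1987))/(-1686532) = 1356542*(-1/90) + (1718*(-1/1987))*(-1/1686532) = -678271/45 - 1718/1987*(-1/1686532) = -678271/45 + 859/1675569542 = -1136490228783227/75400629390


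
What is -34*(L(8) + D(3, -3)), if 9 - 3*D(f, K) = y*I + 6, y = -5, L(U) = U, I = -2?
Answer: -578/3 ≈ -192.67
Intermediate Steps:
D(f, K) = -7/3 (D(f, K) = 3 - (-5*(-2) + 6)/3 = 3 - (10 + 6)/3 = 3 - 1/3*16 = 3 - 16/3 = -7/3)
-34*(L(8) + D(3, -3)) = -34*(8 - 7/3) = -34*17/3 = -578/3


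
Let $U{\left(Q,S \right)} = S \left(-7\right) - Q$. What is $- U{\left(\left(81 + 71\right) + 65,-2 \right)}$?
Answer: $203$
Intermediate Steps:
$U{\left(Q,S \right)} = - Q - 7 S$ ($U{\left(Q,S \right)} = - 7 S - Q = - Q - 7 S$)
$- U{\left(\left(81 + 71\right) + 65,-2 \right)} = - (- (\left(81 + 71\right) + 65) - -14) = - (- (152 + 65) + 14) = - (\left(-1\right) 217 + 14) = - (-217 + 14) = \left(-1\right) \left(-203\right) = 203$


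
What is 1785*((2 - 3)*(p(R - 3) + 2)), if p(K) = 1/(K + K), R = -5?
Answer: -55335/16 ≈ -3458.4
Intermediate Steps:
p(K) = 1/(2*K)
1785*((2 - 3)*(p(R - 3) + 2)) = 1785*((2 - 3)*(1/(2*(-5 - 3)) + 2)) = 1785*(-((1/2)/(-8) + 2)) = 1785*(-((1/2)*(-1/8) + 2)) = 1785*(-(-1/16 + 2)) = 1785*(-1*31/16) = 1785*(-31/16) = -55335/16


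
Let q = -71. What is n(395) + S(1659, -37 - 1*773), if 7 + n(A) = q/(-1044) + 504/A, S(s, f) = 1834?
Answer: 753972481/412380 ≈ 1828.3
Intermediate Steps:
n(A) = -7237/1044 + 504/A (n(A) = -7 + (-71/(-1044) + 504/A) = -7 + (-71*(-1/1044) + 504/A) = -7 + (71/1044 + 504/A) = -7237/1044 + 504/A)
n(395) + S(1659, -37 - 1*773) = (-7237/1044 + 504/395) + 1834 = -2332439/412380 + 1834 = 753972481/412380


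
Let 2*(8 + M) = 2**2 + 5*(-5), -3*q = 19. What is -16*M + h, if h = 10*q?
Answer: 698/3 ≈ 232.67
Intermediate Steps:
q = -19/3 (q = -1/3*19 = -19/3 ≈ -6.3333)
h = -190/3 (h = 10*(-19/3) = -190/3 ≈ -63.333)
M = -37/2 (M = -8 + (2**2 + 5*(-5))/2 = -8 + (4 - 25)/2 = -8 + (1/2)*(-21) = -8 - 21/2 = -37/2 ≈ -18.500)
-16*M + h = -16*(-37/2) - 190/3 = 296 - 190/3 = 698/3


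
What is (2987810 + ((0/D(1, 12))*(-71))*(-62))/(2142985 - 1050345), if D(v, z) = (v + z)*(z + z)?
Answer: 298781/109264 ≈ 2.7345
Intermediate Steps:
D(v, z) = 2*z*(v + z) (D(v, z) = (v + z)*(2*z) = 2*z*(v + z))
(2987810 + ((0/D(1, 12))*(-71))*(-62))/(2142985 - 1050345) = (2987810 + ((0/((2*12*(1 + 12))))*(-71))*(-62))/(2142985 - 1050345) = (2987810 + ((0/((2*12*13)))*(-71))*(-62))/1092640 = (2987810 + ((0/312)*(-71))*(-62))*(1/1092640) = (2987810 + ((0*(1/312))*(-71))*(-62))*(1/1092640) = (2987810 + (0*(-71))*(-62))*(1/1092640) = (2987810 + 0*(-62))*(1/1092640) = (2987810 + 0)*(1/1092640) = 2987810*(1/1092640) = 298781/109264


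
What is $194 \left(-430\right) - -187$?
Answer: $-83233$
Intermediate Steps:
$194 \left(-430\right) - -187 = -83420 + \left(-36 + 223\right) = -83420 + 187 = -83233$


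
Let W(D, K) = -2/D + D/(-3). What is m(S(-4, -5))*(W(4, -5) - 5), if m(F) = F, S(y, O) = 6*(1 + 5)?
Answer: -246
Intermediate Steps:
S(y, O) = 36 (S(y, O) = 6*6 = 36)
W(D, K) = -2/D - D/3 (W(D, K) = -2/D + D*(-⅓) = -2/D - D/3)
m(S(-4, -5))*(W(4, -5) - 5) = 36*((-2/4 - ⅓*4) - 5) = 36*((-2*¼ - 4/3) - 5) = 36*((-½ - 4/3) - 5) = 36*(-11/6 - 5) = 36*(-41/6) = -246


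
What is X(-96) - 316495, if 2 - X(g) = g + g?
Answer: -316301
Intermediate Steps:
X(g) = 2 - 2*g (X(g) = 2 - (g + g) = 2 - 2*g)
X(-96) - 316495 = (2 - 2*(-96)) - 316495 = (2 + 192) - 316495 = 194 - 316495 = -316301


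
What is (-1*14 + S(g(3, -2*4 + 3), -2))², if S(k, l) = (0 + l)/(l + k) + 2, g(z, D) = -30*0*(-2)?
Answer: 121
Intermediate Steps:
g(z, D) = 0 (g(z, D) = -5*0*(-2) = 0*(-2) = 0)
S(k, l) = 2 + l/(k + l) (S(k, l) = l/(k + l) + 2 = 2 + l/(k + l))
(-1*14 + S(g(3, -2*4 + 3), -2))² = (-1*14 + (2*0 + 3*(-2))/(0 - 2))² = (-14 + (0 - 6)/(-2))² = (-14 - ½*(-6))² = (-14 + 3)² = (-11)² = 121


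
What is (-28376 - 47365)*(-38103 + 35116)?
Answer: 226238367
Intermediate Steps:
(-28376 - 47365)*(-38103 + 35116) = -75741*(-2987) = 226238367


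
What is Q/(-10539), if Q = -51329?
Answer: 51329/10539 ≈ 4.8704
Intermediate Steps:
Q/(-10539) = -51329/(-10539) = -51329*(-1/10539) = 51329/10539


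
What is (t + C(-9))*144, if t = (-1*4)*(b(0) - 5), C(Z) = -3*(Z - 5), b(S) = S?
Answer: 8928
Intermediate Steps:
C(Z) = 15 - 3*Z (C(Z) = -3*(-5 + Z) = 15 - 3*Z)
t = 20 (t = (-1*4)*(0 - 5) = -4*(-5) = 20)
(t + C(-9))*144 = (20 + (15 - 3*(-9)))*144 = (20 + (15 + 27))*144 = (20 + 42)*144 = 62*144 = 8928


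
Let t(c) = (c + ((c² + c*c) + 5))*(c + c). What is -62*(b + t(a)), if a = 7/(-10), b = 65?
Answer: -446462/125 ≈ -3571.7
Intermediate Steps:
a = -7/10 (a = 7*(-⅒) = -7/10 ≈ -0.70000)
t(c) = 2*c*(5 + c + 2*c²) (t(c) = (c + ((c² + c²) + 5))*(2*c) = (c + (2*c² + 5))*(2*c) = (c + (5 + 2*c²))*(2*c) = (5 + c + 2*c²)*(2*c) = 2*c*(5 + c + 2*c²))
-62*(b + t(a)) = -62*(65 + 2*(-7/10)*(5 - 7/10 + 2*(-7/10)²)) = -62*(65 + 2*(-7/10)*(5 - 7/10 + 2*(49/100))) = -62*(65 + 2*(-7/10)*(5 - 7/10 + 49/50)) = -62*(65 + 2*(-7/10)*(132/25)) = -62*(65 - 924/125) = -62*7201/125 = -446462/125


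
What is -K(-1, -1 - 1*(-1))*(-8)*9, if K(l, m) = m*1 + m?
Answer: 0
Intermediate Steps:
K(l, m) = 2*m (K(l, m) = m + m = 2*m)
-K(-1, -1 - 1*(-1))*(-8)*9 = -(2*(-1 - 1*(-1)))*(-8)*9 = -(2*(-1 + 1))*(-8)*9 = -(2*0)*(-8)*9 = -0*(-8)*9 = -0*9 = -1*0 = 0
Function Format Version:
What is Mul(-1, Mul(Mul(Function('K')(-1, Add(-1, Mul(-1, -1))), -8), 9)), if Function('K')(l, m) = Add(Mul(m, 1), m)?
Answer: 0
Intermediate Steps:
Function('K')(l, m) = Mul(2, m) (Function('K')(l, m) = Add(m, m) = Mul(2, m))
Mul(-1, Mul(Mul(Function('K')(-1, Add(-1, Mul(-1, -1))), -8), 9)) = Mul(-1, Mul(Mul(Mul(2, Add(-1, Mul(-1, -1))), -8), 9)) = Mul(-1, Mul(Mul(Mul(2, Add(-1, 1)), -8), 9)) = Mul(-1, Mul(Mul(Mul(2, 0), -8), 9)) = Mul(-1, Mul(Mul(0, -8), 9)) = Mul(-1, Mul(0, 9)) = Mul(-1, 0) = 0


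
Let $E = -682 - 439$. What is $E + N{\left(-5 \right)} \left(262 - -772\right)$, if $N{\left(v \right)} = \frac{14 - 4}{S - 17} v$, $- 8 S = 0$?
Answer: $\frac{32643}{17} \approx 1920.2$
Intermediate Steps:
$S = 0$ ($S = \left(- \frac{1}{8}\right) 0 = 0$)
$E = -1121$ ($E = -682 - 439 = -1121$)
$N{\left(v \right)} = - \frac{10 v}{17}$ ($N{\left(v \right)} = \frac{14 - 4}{0 - 17} v = \frac{10}{-17} v = 10 \left(- \frac{1}{17}\right) v = - \frac{10 v}{17}$)
$E + N{\left(-5 \right)} \left(262 - -772\right) = -1121 + \left(- \frac{10}{17}\right) \left(-5\right) \left(262 - -772\right) = -1121 + \frac{50 \left(262 + 772\right)}{17} = -1121 + \frac{50}{17} \cdot 1034 = -1121 + \frac{51700}{17} = \frac{32643}{17}$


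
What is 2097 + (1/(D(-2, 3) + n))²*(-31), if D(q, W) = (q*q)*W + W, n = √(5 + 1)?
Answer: 33522352/15987 + 310*√6/15987 ≈ 2096.9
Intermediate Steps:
n = √6 ≈ 2.4495
D(q, W) = W + W*q² (D(q, W) = q²*W + W = W*q² + W = W + W*q²)
2097 + (1/(D(-2, 3) + n))²*(-31) = 2097 + (1/(3*(1 + (-2)²) + √6))²*(-31) = 2097 + (1/(3*(1 + 4) + √6))²*(-31) = 2097 + (1/(3*5 + √6))²*(-31) = 2097 + (1/(15 + √6))²*(-31) = 2097 - 31/(15 + √6)²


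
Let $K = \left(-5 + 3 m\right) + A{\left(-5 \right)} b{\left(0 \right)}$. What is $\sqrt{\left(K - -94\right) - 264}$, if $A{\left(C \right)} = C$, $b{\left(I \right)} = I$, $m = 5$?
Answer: $4 i \sqrt{10} \approx 12.649 i$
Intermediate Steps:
$K = 10$ ($K = \left(-5 + 3 \cdot 5\right) - 0 = \left(-5 + 15\right) + 0 = 10 + 0 = 10$)
$\sqrt{\left(K - -94\right) - 264} = \sqrt{\left(10 - -94\right) - 264} = \sqrt{\left(10 + 94\right) - 264} = \sqrt{104 - 264} = \sqrt{-160} = 4 i \sqrt{10}$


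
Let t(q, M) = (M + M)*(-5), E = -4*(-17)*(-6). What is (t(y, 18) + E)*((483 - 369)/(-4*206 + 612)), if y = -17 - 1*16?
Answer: 16758/53 ≈ 316.19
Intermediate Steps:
E = -408 (E = 68*(-6) = -408)
y = -33 (y = -17 - 16 = -33)
t(q, M) = -10*M (t(q, M) = (2*M)*(-5) = -10*M)
(t(y, 18) + E)*((483 - 369)/(-4*206 + 612)) = (-10*18 - 408)*((483 - 369)/(-4*206 + 612)) = (-180 - 408)*(114/(-824 + 612)) = -67032/(-212) = -67032*(-1)/212 = -588*(-57/106) = 16758/53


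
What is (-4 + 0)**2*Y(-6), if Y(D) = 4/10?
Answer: 32/5 ≈ 6.4000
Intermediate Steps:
Y(D) = 2/5 (Y(D) = 4*(1/10) = 2/5)
(-4 + 0)**2*Y(-6) = (-4 + 0)**2*(2/5) = (-4)**2*(2/5) = 16*(2/5) = 32/5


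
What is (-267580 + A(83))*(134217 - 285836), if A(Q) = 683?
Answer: 40466656243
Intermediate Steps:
(-267580 + A(83))*(134217 - 285836) = (-267580 + 683)*(134217 - 285836) = -266897*(-151619) = 40466656243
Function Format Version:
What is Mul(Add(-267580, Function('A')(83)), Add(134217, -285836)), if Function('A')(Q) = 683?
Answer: 40466656243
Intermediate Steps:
Mul(Add(-267580, Function('A')(83)), Add(134217, -285836)) = Mul(Add(-267580, 683), Add(134217, -285836)) = Mul(-266897, -151619) = 40466656243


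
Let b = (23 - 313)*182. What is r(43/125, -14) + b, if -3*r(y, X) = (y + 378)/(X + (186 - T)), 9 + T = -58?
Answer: -4730454793/89625 ≈ -52781.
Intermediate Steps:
T = -67 (T = -9 - 58 = -67)
b = -52780 (b = -290*182 = -52780)
r(y, X) = -(378 + y)/(3*(253 + X)) (r(y, X) = -(y + 378)/(3*(X + (186 - 1*(-67)))) = -(378 + y)/(3*(X + (186 + 67))) = -(378 + y)/(3*(X + 253)) = -(378 + y)/(3*(253 + X)))
r(43/125, -14) + b = (-378 - 43/125)/(3*(253 - 14)) - 52780 = (⅓)*(-378 - 43/125)/239 - 52780 = (⅓)*(1/239)*(-378 - 1*43/125) - 52780 = (⅓)*(1/239)*(-378 - 43/125) - 52780 = (⅓)*(1/239)*(-47293/125) - 52780 = -47293/89625 - 52780 = -4730454793/89625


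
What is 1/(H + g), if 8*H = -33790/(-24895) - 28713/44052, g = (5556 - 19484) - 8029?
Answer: -584893088/12842445952753 ≈ -4.5544e-5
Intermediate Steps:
g = -21957 (g = -13928 - 8029 = -21957)
H = 51580463/584893088 (H = (-33790/(-24895) - 28713/44052)/8 = (-33790*(-1/24895) - 28713*1/44052)/8 = (6758/4979 - 9571/14684)/8 = (⅛)*(51580463/73111636) = 51580463/584893088 ≈ 0.088188)
1/(H + g) = 1/(51580463/584893088 - 21957) = 1/(-12842445952753/584893088) = -584893088/12842445952753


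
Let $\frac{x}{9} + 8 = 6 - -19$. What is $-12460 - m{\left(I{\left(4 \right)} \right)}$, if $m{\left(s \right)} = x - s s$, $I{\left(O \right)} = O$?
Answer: $-12597$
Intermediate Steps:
$x = 153$ ($x = -72 + 9 \left(6 - -19\right) = -72 + 9 \left(6 + 19\right) = -72 + 9 \cdot 25 = -72 + 225 = 153$)
$m{\left(s \right)} = 153 - s^{2}$ ($m{\left(s \right)} = 153 - s s = 153 - s^{2}$)
$-12460 - m{\left(I{\left(4 \right)} \right)} = -12460 - \left(153 - 4^{2}\right) = -12460 - \left(153 - 16\right) = -12460 - 137 = -12597$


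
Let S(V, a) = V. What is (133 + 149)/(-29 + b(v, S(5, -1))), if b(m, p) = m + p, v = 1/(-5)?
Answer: -1410/121 ≈ -11.653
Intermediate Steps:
v = -⅕ ≈ -0.20000
(133 + 149)/(-29 + b(v, S(5, -1))) = (133 + 149)/(-29 + (-⅕ + 5)) = 282/(-29 + 24/5) = 282/(-121/5) = -5/121*282 = -1410/121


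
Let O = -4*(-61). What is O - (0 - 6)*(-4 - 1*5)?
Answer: 190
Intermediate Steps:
O = 244
O - (0 - 6)*(-4 - 1*5) = 244 - (0 - 6)*(-4 - 1*5) = 244 - (-6)*(-4 - 5) = 244 - (-6)*(-9) = 244 - 1*54 = 244 - 54 = 190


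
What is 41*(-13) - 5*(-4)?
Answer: -513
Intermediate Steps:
41*(-13) - 5*(-4) = -533 + 20 = -513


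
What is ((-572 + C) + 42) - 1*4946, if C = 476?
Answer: -5000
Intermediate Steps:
((-572 + C) + 42) - 1*4946 = ((-572 + 476) + 42) - 1*4946 = (-96 + 42) - 4946 = -54 - 4946 = -5000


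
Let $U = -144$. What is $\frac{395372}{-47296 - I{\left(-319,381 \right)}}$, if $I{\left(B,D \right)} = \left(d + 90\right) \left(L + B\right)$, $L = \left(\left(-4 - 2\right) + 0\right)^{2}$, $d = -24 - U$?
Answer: $\frac{197686}{6067} \approx 32.584$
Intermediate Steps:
$d = 120$ ($d = -24 - -144 = -24 + 144 = 120$)
$L = 36$ ($L = \left(-6 + 0\right)^{2} = \left(-6\right)^{2} = 36$)
$I{\left(B,D \right)} = 7560 + 210 B$ ($I{\left(B,D \right)} = \left(120 + 90\right) \left(36 + B\right) = 210 \left(36 + B\right) = 7560 + 210 B$)
$\frac{395372}{-47296 - I{\left(-319,381 \right)}} = \frac{395372}{-47296 - \left(7560 + 210 \left(-319\right)\right)} = \frac{395372}{-47296 - \left(7560 - 66990\right)} = \frac{395372}{-47296 - -59430} = \frac{395372}{-47296 + 59430} = \frac{395372}{12134} = 395372 \cdot \frac{1}{12134} = \frac{197686}{6067}$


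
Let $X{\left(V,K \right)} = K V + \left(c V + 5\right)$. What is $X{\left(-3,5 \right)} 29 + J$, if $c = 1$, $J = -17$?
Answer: $-394$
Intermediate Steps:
$X{\left(V,K \right)} = 5 + V + K V$ ($X{\left(V,K \right)} = K V + \left(1 V + 5\right) = K V + \left(V + 5\right) = K V + \left(5 + V\right) = 5 + V + K V$)
$X{\left(-3,5 \right)} 29 + J = \left(5 - 3 + 5 \left(-3\right)\right) 29 - 17 = \left(5 - 3 - 15\right) 29 - 17 = \left(-13\right) 29 - 17 = -377 - 17 = -394$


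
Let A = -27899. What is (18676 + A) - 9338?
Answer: -18561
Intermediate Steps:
(18676 + A) - 9338 = (18676 - 27899) - 9338 = -9223 - 9338 = -18561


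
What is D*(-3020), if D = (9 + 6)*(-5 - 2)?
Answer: 317100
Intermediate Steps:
D = -105 (D = 15*(-7) = -105)
D*(-3020) = -105*(-3020) = 317100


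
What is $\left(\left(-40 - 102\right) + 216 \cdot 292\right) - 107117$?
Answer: $-44187$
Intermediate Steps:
$\left(\left(-40 - 102\right) + 216 \cdot 292\right) - 107117 = \left(\left(-40 - 102\right) + 63072\right) - 107117 = \left(-142 + 63072\right) - 107117 = 62930 - 107117 = -44187$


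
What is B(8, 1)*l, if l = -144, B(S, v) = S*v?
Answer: -1152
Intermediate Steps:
B(8, 1)*l = (8*1)*(-144) = 8*(-144) = -1152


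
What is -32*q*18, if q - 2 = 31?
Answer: -19008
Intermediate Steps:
q = 33 (q = 2 + 31 = 33)
-32*q*18 = -32*33*18 = -1056*18 = -19008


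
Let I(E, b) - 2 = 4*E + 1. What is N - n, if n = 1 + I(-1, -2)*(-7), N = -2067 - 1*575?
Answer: -2650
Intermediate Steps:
I(E, b) = 3 + 4*E (I(E, b) = 2 + (4*E + 1) = 2 + (1 + 4*E) = 3 + 4*E)
N = -2642 (N = -2067 - 575 = -2642)
n = 8 (n = 1 + (3 + 4*(-1))*(-7) = 1 + (3 - 4)*(-7) = 1 - 1*(-7) = 1 + 7 = 8)
N - n = -2642 - 1*8 = -2642 - 8 = -2650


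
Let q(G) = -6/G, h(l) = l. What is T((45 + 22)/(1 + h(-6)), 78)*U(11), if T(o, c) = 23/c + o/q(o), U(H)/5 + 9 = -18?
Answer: 260019/65 ≈ 4000.3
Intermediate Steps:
U(H) = -135 (U(H) = -45 + 5*(-18) = -45 - 90 = -135)
T(o, c) = 23/c - o²/6 (T(o, c) = 23/c + o/((-6/o)) = 23/c + o*(-o/6) = 23/c - o²/6)
T((45 + 22)/(1 + h(-6)), 78)*U(11) = (23/78 - (45 + 22)²/(1 - 6)²/6)*(-135) = (23*(1/78) - (67/(-5))²/6)*(-135) = (23/78 - (67*(-⅕))²/6)*(-135) = (23/78 - (-67/5)²/6)*(-135) = (23/78 - ⅙*4489/25)*(-135) = (23/78 - 4489/150)*(-135) = -28891/975*(-135) = 260019/65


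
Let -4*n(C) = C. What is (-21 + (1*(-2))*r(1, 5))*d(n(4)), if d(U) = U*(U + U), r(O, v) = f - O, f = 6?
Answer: -62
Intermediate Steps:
n(C) = -C/4
r(O, v) = 6 - O
d(U) = 2*U² (d(U) = U*(2*U) = 2*U²)
(-21 + (1*(-2))*r(1, 5))*d(n(4)) = (-21 + (1*(-2))*(6 - 1*1))*(2*(-¼*4)²) = (-21 - 2*(6 - 1))*(2*(-1)²) = (-21 - 2*5)*(2*1) = (-21 - 10)*2 = -31*2 = -62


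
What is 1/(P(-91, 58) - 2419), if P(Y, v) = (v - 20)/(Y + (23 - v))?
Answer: -63/152416 ≈ -0.00041334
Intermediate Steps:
P(Y, v) = (-20 + v)/(23 + Y - v)
1/(P(-91, 58) - 2419) = 1/((-20 + 58)/(23 - 91 - 1*58) - 2419) = 1/(38/(23 - 91 - 58) - 2419) = 1/(38/(-126) - 2419) = 1/(-1/126*38 - 2419) = 1/(-19/63 - 2419) = 1/(-152416/63) = -63/152416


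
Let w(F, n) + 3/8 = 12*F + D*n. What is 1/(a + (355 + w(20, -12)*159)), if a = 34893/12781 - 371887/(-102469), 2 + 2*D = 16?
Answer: 10477250312/263039062858267 ≈ 3.9832e-5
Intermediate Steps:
D = 7 (D = -1 + (½)*16 = -1 + 8 = 7)
a = 8328538564/1309656289 (a = 34893*(1/12781) - 371887*(-1/102469) = 34893/12781 + 371887/102469 = 8328538564/1309656289 ≈ 6.3593)
w(F, n) = -3/8 + 7*n + 12*F (w(F, n) = -3/8 + (12*F + 7*n) = -3/8 + (7*n + 12*F) = -3/8 + 7*n + 12*F)
1/(a + (355 + w(20, -12)*159)) = 1/(8328538564/1309656289 + (355 + (-3/8 + 7*(-12) + 12*20)*159)) = 1/(8328538564/1309656289 + (355 + (-3/8 - 84 + 240)*159)) = 1/(8328538564/1309656289 + (355 + (1245/8)*159)) = 1/(8328538564/1309656289 + (355 + 197955/8)) = 1/(8328538564/1309656289 + 200795/8) = 1/(263039062858267/10477250312) = 10477250312/263039062858267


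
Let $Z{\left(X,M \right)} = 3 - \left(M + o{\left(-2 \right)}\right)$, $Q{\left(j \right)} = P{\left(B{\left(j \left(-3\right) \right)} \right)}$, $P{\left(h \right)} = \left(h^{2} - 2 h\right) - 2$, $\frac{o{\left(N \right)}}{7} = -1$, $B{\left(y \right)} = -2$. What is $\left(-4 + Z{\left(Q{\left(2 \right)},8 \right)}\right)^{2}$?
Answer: $4$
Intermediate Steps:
$o{\left(N \right)} = -7$ ($o{\left(N \right)} = 7 \left(-1\right) = -7$)
$P{\left(h \right)} = -2 + h^{2} - 2 h$
$Q{\left(j \right)} = 6$ ($Q{\left(j \right)} = -2 + \left(-2\right)^{2} - -4 = -2 + 4 + 4 = 6$)
$Z{\left(X,M \right)} = 10 - M$ ($Z{\left(X,M \right)} = 3 - \left(M - 7\right) = 3 - \left(-7 + M\right) = 10 - M$)
$\left(-4 + Z{\left(Q{\left(2 \right)},8 \right)}\right)^{2} = \left(-4 + \left(10 - 8\right)\right)^{2} = \left(-4 + 2\right)^{2} = \left(-2\right)^{2} = 4$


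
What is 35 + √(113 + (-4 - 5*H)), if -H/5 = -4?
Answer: 38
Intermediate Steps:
H = 20 (H = -5*(-4) = 20)
35 + √(113 + (-4 - 5*H)) = 35 + √(113 + (-4 - 5*20)) = 35 + √(113 + (-4 - 100)) = 35 + √(113 - 104) = 35 + √9 = 35 + 3 = 38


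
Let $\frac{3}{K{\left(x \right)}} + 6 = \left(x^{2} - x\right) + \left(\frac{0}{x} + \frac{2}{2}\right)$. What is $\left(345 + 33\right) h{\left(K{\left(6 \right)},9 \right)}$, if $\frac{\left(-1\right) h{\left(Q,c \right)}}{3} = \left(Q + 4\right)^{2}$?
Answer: $- \frac{12030606}{625} \approx -19249.0$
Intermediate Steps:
$K{\left(x \right)} = \frac{3}{-5 + x^{2} - x}$ ($K{\left(x \right)} = \frac{3}{-6 + \left(\left(x^{2} - x\right) + \left(\frac{0}{x} + \frac{2}{2}\right)\right)} = \frac{3}{-6 + \left(\left(x^{2} - x\right) + \left(0 + 2 \cdot \frac{1}{2}\right)\right)} = \frac{3}{-6 + \left(\left(x^{2} - x\right) + \left(0 + 1\right)\right)} = \frac{3}{-6 + \left(\left(x^{2} - x\right) + 1\right)} = \frac{3}{-6 + \left(1 + x^{2} - x\right)} = \frac{3}{-5 + x^{2} - x}$)
$h{\left(Q,c \right)} = - 3 \left(4 + Q\right)^{2}$ ($h{\left(Q,c \right)} = - 3 \left(Q + 4\right)^{2} = - 3 \left(4 + Q\right)^{2}$)
$\left(345 + 33\right) h{\left(K{\left(6 \right)},9 \right)} = \left(345 + 33\right) \left(- 3 \left(4 + \frac{3}{-5 + 6^{2} - 6}\right)^{2}\right) = 378 \left(- 3 \left(4 + \frac{3}{-5 + 36 - 6}\right)^{2}\right) = 378 \left(- 3 \left(4 + \frac{3}{25}\right)^{2}\right) = 378 \left(- 3 \left(\frac{103}{25}\right)^{2}\right) = 378 \left(\left(-3\right) \frac{10609}{625}\right) = 378 \left(- \frac{31827}{625}\right) = - \frac{12030606}{625}$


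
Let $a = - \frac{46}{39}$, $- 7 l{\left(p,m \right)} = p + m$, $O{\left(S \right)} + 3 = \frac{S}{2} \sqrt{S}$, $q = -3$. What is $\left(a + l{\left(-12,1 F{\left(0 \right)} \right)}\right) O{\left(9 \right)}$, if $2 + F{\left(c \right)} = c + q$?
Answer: $\frac{341}{26} \approx 13.115$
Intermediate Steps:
$F{\left(c \right)} = -5 + c$ ($F{\left(c \right)} = -2 + \left(c - 3\right) = -2 + \left(-3 + c\right) = -5 + c$)
$O{\left(S \right)} = -3 + \frac{S^{\frac{3}{2}}}{2}$ ($O{\left(S \right)} = -3 + \frac{S}{2} \sqrt{S} = -3 + \frac{S^{\frac{3}{2}}}{2}$)
$l{\left(p,m \right)} = - \frac{m}{7} - \frac{p}{7}$ ($l{\left(p,m \right)} = - \frac{p + m}{7} = - \frac{m + p}{7} = - \frac{m}{7} - \frac{p}{7}$)
$a = - \frac{46}{39}$ ($a = \left(-46\right) \frac{1}{39} = - \frac{46}{39} \approx -1.1795$)
$\left(a + l{\left(-12,1 F{\left(0 \right)} \right)}\right) O{\left(9 \right)} = \left(- \frac{46}{39} - \left(- \frac{12}{7} + \frac{1 \left(-5 + 0\right)}{7}\right)\right) \left(-3 + \frac{9^{\frac{3}{2}}}{2}\right) = \left(- \frac{46}{39} + \left(- \frac{1 \left(-5\right)}{7} + \frac{12}{7}\right)\right) \left(-3 + \frac{1}{2} \cdot 27\right) = \left(- \frac{46}{39} + \left(\left(- \frac{1}{7}\right) \left(-5\right) + \frac{12}{7}\right)\right) \left(-3 + \frac{27}{2}\right) = \left(- \frac{46}{39} + \left(\frac{5}{7} + \frac{12}{7}\right)\right) \frac{21}{2} = \left(- \frac{46}{39} + \frac{17}{7}\right) \frac{21}{2} = \frac{341}{273} \cdot \frac{21}{2} = \frac{341}{26}$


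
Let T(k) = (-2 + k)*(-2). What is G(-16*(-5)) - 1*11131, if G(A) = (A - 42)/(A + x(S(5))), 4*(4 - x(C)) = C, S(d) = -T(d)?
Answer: -1836539/165 ≈ -11131.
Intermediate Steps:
T(k) = 4 - 2*k
S(d) = -4 + 2*d (S(d) = -(4 - 2*d) = -4 + 2*d)
x(C) = 4 - C/4
G(A) = (-42 + A)/(5/2 + A) (G(A) = (A - 42)/(A + (4 - (-4 + 2*5)/4)) = (-42 + A)/(A + (4 - (-4 + 10)/4)) = (-42 + A)/(A + (4 - ¼*6)) = (-42 + A)/(A + (4 - 3/2)) = (-42 + A)/(A + 5/2) = (-42 + A)/(5/2 + A))
G(-16*(-5)) - 1*11131 = 2*(-42 - 16*(-5))/(5 + 2*(-16*(-5))) - 1*11131 = 2*(-42 + 80)/(5 + 2*80) - 11131 = 2*38/(5 + 160) - 11131 = 2*38/165 - 11131 = 2*(1/165)*38 - 11131 = 76/165 - 11131 = -1836539/165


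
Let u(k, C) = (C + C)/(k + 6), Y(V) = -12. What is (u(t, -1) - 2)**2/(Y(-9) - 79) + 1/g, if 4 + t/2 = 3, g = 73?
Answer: -1461/26572 ≈ -0.054983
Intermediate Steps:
t = -2 (t = -8 + 2*3 = -8 + 6 = -2)
u(k, C) = 2*C/(6 + k) (u(k, C) = (2*C)/(6 + k) = 2*C/(6 + k))
(u(t, -1) - 2)**2/(Y(-9) - 79) + 1/g = (2*(-1)/(6 - 2) - 2)**2/(-12 - 79) + 1/73 = (2*(-1)/4 - 2)**2/(-91) + 1/73 = -(2*(-1)*(1/4) - 2)**2/91 + 1/73 = -(-1/2 - 2)**2/91 + 1/73 = -(-5/2)**2/91 + 1/73 = -1/91*25/4 + 1/73 = -25/364 + 1/73 = -1461/26572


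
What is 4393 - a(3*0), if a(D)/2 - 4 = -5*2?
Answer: 4405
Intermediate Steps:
a(D) = -12 (a(D) = 8 + 2*(-5*2) = 8 + 2*(-10) = 8 - 20 = -12)
4393 - a(3*0) = 4393 - 1*(-12) = 4393 + 12 = 4405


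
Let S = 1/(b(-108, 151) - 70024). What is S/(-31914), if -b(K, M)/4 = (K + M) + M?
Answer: 1/2259511200 ≈ 4.4257e-10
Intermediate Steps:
b(K, M) = -8*M - 4*K (b(K, M) = -4*((K + M) + M) = -4*(K + 2*M) = -8*M - 4*K)
S = -1/70800 (S = 1/((-8*151 - 4*(-108)) - 70024) = 1/((-1208 + 432) - 70024) = 1/(-776 - 70024) = 1/(-70800) = -1/70800 ≈ -1.4124e-5)
S/(-31914) = -1/70800/(-31914) = -1/70800*(-1/31914) = 1/2259511200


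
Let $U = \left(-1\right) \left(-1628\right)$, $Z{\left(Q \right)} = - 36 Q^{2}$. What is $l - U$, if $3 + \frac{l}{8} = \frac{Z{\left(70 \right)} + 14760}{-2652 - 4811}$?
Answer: $- \frac{11035756}{7463} \approx -1478.7$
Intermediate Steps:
$U = 1628$
$l = \frac{1114008}{7463}$ ($l = -24 + 8 \frac{- 36 \cdot 70^{2} + 14760}{-2652 - 4811} = -24 + 8 \frac{\left(-36\right) 4900 + 14760}{-7463} = -24 + 8 \left(-176400 + 14760\right) \left(- \frac{1}{7463}\right) = -24 + 8 \left(\left(-161640\right) \left(- \frac{1}{7463}\right)\right) = -24 + 8 \cdot \frac{161640}{7463} = -24 + \frac{1293120}{7463} = \frac{1114008}{7463} \approx 149.27$)
$l - U = \frac{1114008}{7463} - 1628 = - \frac{11035756}{7463}$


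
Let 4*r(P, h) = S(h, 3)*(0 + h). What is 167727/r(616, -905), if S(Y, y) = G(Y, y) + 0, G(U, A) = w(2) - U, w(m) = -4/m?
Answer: -31948/38915 ≈ -0.82097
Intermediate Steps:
G(U, A) = -2 - U (G(U, A) = -4/2 - U = -4*½ - U = -2 - U)
S(Y, y) = -2 - Y (S(Y, y) = (-2 - Y) + 0 = -2 - Y)
r(P, h) = h*(-2 - h)/4 (r(P, h) = ((-2 - h)*(0 + h))/4 = ((-2 - h)*h)/4 = (h*(-2 - h))/4 = h*(-2 - h)/4)
167727/r(616, -905) = 167727/((-¼*(-905)*(2 - 905))) = 167727/((-¼*(-905)*(-903))) = 167727/(-817215/4) = 167727*(-4/817215) = -31948/38915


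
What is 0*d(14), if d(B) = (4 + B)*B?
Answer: 0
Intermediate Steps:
d(B) = B*(4 + B)
0*d(14) = 0*(14*(4 + 14)) = 0*(14*18) = 0*252 = 0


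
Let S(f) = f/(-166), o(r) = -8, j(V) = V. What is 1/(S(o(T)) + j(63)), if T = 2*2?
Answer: 83/5233 ≈ 0.015861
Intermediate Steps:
T = 4
S(f) = -f/166 (S(f) = f*(-1/166) = -f/166)
1/(S(o(T)) + j(63)) = 1/(-1/166*(-8) + 63) = 1/(4/83 + 63) = 1/(5233/83) = 83/5233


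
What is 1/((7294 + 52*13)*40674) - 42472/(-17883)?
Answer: 4589407952681/1932387980580 ≈ 2.3750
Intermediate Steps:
1/((7294 + 52*13)*40674) - 42472/(-17883) = (1/40674)/(7294 + 676) - 42472*(-1/17883) = (1/40674)/7970 + 42472/17883 = (1/7970)*(1/40674) + 42472/17883 = 1/324171780 + 42472/17883 = 4589407952681/1932387980580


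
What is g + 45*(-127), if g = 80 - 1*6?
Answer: -5641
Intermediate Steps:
g = 74 (g = 80 - 6 = 74)
g + 45*(-127) = 74 + 45*(-127) = 74 - 5715 = -5641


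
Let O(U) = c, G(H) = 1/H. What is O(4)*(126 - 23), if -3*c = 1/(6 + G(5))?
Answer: -515/93 ≈ -5.5376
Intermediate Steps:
c = -5/93 (c = -1/(3*(6 + 1/5)) = -1/(3*(6 + ⅕)) = -1/(3*31/5) = -⅓*5/31 = -5/93 ≈ -0.053763)
O(U) = -5/93
O(4)*(126 - 23) = -5*(126 - 23)/93 = -5/93*103 = -515/93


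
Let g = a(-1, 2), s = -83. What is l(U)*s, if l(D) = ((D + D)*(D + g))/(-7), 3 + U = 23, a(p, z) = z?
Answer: 73040/7 ≈ 10434.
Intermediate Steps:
U = 20 (U = -3 + 23 = 20)
g = 2
l(D) = -2*D*(2 + D)/7 (l(D) = ((D + D)*(D + 2))/(-7) = ((2*D)*(2 + D))*(-⅐) = (2*D*(2 + D))*(-⅐) = -2*D*(2 + D)/7)
l(U)*s = -2/7*20*(2 + 20)*(-83) = -2/7*20*22*(-83) = -880/7*(-83) = 73040/7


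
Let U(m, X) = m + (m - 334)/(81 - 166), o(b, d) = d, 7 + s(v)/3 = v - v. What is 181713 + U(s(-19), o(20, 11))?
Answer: 3088835/17 ≈ 1.8170e+5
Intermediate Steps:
s(v) = -21 (s(v) = -21 + 3*(v - v) = -21 + 3*0 = -21 + 0 = -21)
U(m, X) = 334/85 + 84*m/85 (U(m, X) = m + (-334 + m)/(-85) = m + (-334 + m)*(-1/85) = m + (334/85 - m/85) = 334/85 + 84*m/85)
181713 + U(s(-19), o(20, 11)) = 181713 + (334/85 + (84/85)*(-21)) = 181713 + (334/85 - 1764/85) = 181713 - 286/17 = 3088835/17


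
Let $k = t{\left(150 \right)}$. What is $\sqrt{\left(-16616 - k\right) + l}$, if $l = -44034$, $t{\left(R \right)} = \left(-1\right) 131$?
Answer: $i \sqrt{60519} \approx 246.01 i$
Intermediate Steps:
$t{\left(R \right)} = -131$
$k = -131$
$\sqrt{\left(-16616 - k\right) + l} = \sqrt{\left(-16616 - -131\right) - 44034} = \sqrt{\left(-16616 + 131\right) - 44034} = \sqrt{-16485 - 44034} = \sqrt{-60519} = i \sqrt{60519}$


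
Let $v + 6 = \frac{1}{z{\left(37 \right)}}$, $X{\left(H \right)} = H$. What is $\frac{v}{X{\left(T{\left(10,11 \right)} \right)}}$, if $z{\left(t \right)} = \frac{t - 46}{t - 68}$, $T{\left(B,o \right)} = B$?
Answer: $- \frac{23}{90} \approx -0.25556$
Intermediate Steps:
$z{\left(t \right)} = \frac{-46 + t}{-68 + t}$ ($z{\left(t \right)} = \frac{-46 + t}{t - 68} = \frac{-46 + t}{-68 + t}$)
$v = - \frac{23}{9}$ ($v = -6 + \frac{1}{\frac{1}{-68 + 37} \left(-46 + 37\right)} = -6 + \frac{1}{\frac{1}{-31} \left(-9\right)} = -6 + \frac{1}{\left(- \frac{1}{31}\right) \left(-9\right)} = -6 + \frac{1}{\frac{9}{31}} = -6 + \frac{31}{9} = - \frac{23}{9} \approx -2.5556$)
$\frac{v}{X{\left(T{\left(10,11 \right)} \right)}} = - \frac{23}{9 \cdot 10} = \left(- \frac{23}{9}\right) \frac{1}{10} = - \frac{23}{90}$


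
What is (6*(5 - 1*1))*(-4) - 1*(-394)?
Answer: 298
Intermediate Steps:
(6*(5 - 1*1))*(-4) - 1*(-394) = (6*(5 - 1))*(-4) + 394 = (6*4)*(-4) + 394 = 24*(-4) + 394 = -96 + 394 = 298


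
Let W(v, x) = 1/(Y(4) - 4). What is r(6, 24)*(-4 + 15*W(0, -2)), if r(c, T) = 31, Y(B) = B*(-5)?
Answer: -1147/8 ≈ -143.38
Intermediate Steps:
Y(B) = -5*B
W(v, x) = -1/24 (W(v, x) = 1/(-5*4 - 4) = 1/(-20 - 4) = 1/(-24) = -1/24)
r(6, 24)*(-4 + 15*W(0, -2)) = 31*(-4 + 15*(-1/24)) = 31*(-4 - 5/8) = 31*(-37/8) = -1147/8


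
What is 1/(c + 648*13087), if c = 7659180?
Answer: 1/16139556 ≈ 6.1960e-8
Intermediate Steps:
1/(c + 648*13087) = 1/(7659180 + 648*13087) = 1/(7659180 + 8480376) = 1/16139556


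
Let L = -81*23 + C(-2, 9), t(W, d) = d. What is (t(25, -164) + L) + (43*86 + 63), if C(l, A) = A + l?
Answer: 1741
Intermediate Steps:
L = -1856 (L = -81*23 + (9 - 2) = -1863 + 7 = -1856)
(t(25, -164) + L) + (43*86 + 63) = (-164 - 1856) + (43*86 + 63) = -2020 + (3698 + 63) = -2020 + 3761 = 1741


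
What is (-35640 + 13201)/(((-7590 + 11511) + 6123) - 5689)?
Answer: -22439/4355 ≈ -5.1525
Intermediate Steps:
(-35640 + 13201)/(((-7590 + 11511) + 6123) - 5689) = -22439/((3921 + 6123) - 5689) = -22439/(10044 - 5689) = -22439/4355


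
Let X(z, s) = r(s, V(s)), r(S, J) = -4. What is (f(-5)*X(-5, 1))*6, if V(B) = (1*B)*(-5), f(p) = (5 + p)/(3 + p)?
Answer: 0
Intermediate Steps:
f(p) = (5 + p)/(3 + p)
V(B) = -5*B (V(B) = B*(-5) = -5*B)
X(z, s) = -4
(f(-5)*X(-5, 1))*6 = (((5 - 5)/(3 - 5))*(-4))*6 = ((0/(-2))*(-4))*6 = (-1/2*0*(-4))*6 = (0*(-4))*6 = 0*6 = 0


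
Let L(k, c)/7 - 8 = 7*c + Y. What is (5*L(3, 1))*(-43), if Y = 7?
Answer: -33110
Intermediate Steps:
L(k, c) = 105 + 49*c (L(k, c) = 56 + 7*(7*c + 7) = 56 + 7*(7 + 7*c) = 56 + (49 + 49*c) = 105 + 49*c)
(5*L(3, 1))*(-43) = (5*(105 + 49*1))*(-43) = (5*(105 + 49))*(-43) = (5*154)*(-43) = 770*(-43) = -33110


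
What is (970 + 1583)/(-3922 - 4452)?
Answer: -2553/8374 ≈ -0.30487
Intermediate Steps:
(970 + 1583)/(-3922 - 4452) = 2553/(-8374) = 2553*(-1/8374) = -2553/8374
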